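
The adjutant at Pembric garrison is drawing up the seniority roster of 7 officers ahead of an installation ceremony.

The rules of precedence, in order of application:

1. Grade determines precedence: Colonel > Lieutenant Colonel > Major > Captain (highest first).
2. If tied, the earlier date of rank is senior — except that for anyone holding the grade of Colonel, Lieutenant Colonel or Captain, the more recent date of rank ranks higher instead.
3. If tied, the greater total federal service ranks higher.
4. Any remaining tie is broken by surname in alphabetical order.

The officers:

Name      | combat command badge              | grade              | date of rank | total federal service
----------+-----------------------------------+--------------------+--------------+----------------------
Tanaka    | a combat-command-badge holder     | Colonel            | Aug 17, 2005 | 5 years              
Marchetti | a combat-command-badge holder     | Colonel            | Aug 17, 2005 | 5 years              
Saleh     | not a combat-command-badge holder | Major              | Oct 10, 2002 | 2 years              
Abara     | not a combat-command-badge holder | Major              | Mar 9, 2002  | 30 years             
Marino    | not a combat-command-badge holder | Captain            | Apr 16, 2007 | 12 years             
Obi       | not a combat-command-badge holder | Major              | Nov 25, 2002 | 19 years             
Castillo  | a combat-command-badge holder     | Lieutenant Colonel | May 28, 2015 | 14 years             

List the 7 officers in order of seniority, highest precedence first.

By grade: Marchetti and Tanaka (Colonel); then Castillo (Lieutenant Colonel); then Abara, Saleh and Obi (Major); then Marino (Captain).
Marchetti and Tanaka both have date of rank Aug 17, 2005, so the next rule applies.
Marchetti and Tanaka both have total federal service 5 years, so the next rule applies.
Among Marchetti and Tanaka, alphabetically by surname: Marchetti before Tanaka.
Among Abara, Saleh and Obi, by date of rank (earlier first): Abara (Mar 9, 2002) before Saleh (Oct 10, 2002) before Obi (Nov 25, 2002).
Full order: Marchetti, Tanaka, Castillo, Abara, Saleh, Obi, Marino.

Marchetti, Tanaka, Castillo, Abara, Saleh, Obi, Marino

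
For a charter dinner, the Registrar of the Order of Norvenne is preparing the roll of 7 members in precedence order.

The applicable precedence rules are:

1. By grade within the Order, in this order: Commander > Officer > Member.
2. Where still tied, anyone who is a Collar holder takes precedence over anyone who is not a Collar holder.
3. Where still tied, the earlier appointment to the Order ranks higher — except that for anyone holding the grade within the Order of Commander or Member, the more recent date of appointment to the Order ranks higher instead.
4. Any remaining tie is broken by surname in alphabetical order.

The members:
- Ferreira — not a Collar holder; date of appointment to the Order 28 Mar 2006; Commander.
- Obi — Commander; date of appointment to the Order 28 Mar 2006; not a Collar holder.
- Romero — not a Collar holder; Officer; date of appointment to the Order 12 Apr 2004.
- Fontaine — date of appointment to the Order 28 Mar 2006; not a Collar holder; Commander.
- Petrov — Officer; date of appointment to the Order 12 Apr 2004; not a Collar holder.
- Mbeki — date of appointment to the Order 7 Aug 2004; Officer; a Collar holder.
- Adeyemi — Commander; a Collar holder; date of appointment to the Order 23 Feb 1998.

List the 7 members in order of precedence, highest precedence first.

Adeyemi, Ferreira, Fontaine, Obi, Mbeki, Petrov, Romero

By grade within the Order: Adeyemi, Ferreira, Fontaine and Obi (Commander); then Mbeki, Petrov and Romero (Officer).
Among Adeyemi, Ferreira, Fontaine and Obi, a Collar holder before not a Collar holder: Adeyemi (a Collar holder) before Ferreira, Fontaine and Obi (not a Collar holder).
Ferreira, Fontaine and Obi all have date of appointment to the Order 28 Mar 2006, so the next rule applies.
Among Ferreira, Fontaine and Obi, alphabetically by surname: Ferreira before Fontaine before Obi.
Among Mbeki, Petrov and Romero, a Collar holder before not a Collar holder: Mbeki (a Collar holder) before Petrov and Romero (not a Collar holder).
Petrov and Romero both have date of appointment to the Order 12 Apr 2004, so the next rule applies.
Among Petrov and Romero, alphabetically by surname: Petrov before Romero.
Full order: Adeyemi, Ferreira, Fontaine, Obi, Mbeki, Petrov, Romero.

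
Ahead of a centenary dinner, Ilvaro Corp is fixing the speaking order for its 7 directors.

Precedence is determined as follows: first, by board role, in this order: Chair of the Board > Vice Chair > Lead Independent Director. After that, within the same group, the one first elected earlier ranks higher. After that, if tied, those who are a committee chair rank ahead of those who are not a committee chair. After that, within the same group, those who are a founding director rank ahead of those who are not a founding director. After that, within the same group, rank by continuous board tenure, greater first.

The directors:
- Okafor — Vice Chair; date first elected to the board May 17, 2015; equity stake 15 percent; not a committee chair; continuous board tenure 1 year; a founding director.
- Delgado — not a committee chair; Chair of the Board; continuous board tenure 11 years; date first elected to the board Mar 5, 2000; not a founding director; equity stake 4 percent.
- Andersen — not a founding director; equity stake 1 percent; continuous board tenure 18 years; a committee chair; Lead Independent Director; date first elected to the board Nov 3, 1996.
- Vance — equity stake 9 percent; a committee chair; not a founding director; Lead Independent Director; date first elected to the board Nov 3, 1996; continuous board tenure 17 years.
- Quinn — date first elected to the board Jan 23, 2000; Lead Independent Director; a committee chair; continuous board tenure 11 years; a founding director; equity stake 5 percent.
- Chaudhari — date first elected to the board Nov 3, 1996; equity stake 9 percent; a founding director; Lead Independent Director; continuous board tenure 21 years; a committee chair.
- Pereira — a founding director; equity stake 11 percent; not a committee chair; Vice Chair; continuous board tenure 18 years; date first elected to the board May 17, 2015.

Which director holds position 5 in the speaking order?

Andersen

By board role: Delgado (Chair of the Board); then Pereira and Okafor (Vice Chair); then Chaudhari, Andersen, Vance and Quinn (Lead Independent Director).
Pereira and Okafor both have date first elected to the board May 17, 2015, so the next rule applies.
Pereira and Okafor are each not a committee chair, so the next rule applies.
Pereira and Okafor are each a founding director, so the next rule applies.
Among Pereira and Okafor, by continuous board tenure (higher first): Pereira (18 years) before Okafor (1 year).
Among Chaudhari, Andersen, Vance and Quinn, by date first elected to the board (earlier first): Chaudhari, Andersen and Vance (Nov 3, 1996) before Quinn (Jan 23, 2000).
Chaudhari, Andersen and Vance are each a committee chair, so the next rule applies.
Among Chaudhari, Andersen and Vance, a founding director before not a founding director: Chaudhari (a founding director) before Andersen and Vance (not a founding director).
Among Andersen and Vance, by continuous board tenure (higher first): Andersen (18 years) before Vance (17 years).
Order: Delgado, Pereira, Okafor, Chaudhari, Andersen, Vance, Quinn.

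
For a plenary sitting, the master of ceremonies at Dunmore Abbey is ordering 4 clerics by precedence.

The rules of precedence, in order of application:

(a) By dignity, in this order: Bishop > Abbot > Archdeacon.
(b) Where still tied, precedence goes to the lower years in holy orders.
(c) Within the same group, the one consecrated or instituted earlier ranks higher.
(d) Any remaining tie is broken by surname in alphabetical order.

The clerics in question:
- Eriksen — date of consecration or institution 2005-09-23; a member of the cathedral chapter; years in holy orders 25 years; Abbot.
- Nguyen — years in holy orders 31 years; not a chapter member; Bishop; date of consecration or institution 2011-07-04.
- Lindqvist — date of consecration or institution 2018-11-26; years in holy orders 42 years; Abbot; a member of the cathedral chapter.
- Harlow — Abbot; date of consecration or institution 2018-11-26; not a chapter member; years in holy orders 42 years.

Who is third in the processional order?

Harlow

By dignity: Nguyen (Bishop); then Eriksen, Harlow and Lindqvist (Abbot).
Among Eriksen, Harlow and Lindqvist, by years in holy orders (lower first): Eriksen (25 years) before Harlow and Lindqvist (42 years).
Harlow and Lindqvist both have date of consecration or institution 2018-11-26, so the next rule applies.
Among Harlow and Lindqvist, alphabetically by surname: Harlow before Lindqvist.
Order: Nguyen, Eriksen, Harlow, Lindqvist.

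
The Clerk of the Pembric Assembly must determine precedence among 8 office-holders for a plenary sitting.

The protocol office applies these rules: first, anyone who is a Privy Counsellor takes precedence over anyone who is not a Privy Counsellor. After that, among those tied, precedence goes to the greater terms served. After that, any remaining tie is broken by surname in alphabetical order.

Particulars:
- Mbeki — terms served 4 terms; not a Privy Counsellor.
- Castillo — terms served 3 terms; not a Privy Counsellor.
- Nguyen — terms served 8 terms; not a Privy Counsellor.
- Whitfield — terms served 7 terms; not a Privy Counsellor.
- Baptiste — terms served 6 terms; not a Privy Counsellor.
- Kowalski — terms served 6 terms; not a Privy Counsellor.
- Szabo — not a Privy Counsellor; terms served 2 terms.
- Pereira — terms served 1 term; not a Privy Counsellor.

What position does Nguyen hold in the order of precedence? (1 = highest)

1

By the first rule: Nguyen, Whitfield, Baptiste, Kowalski, Mbeki, Castillo, Szabo and Pereira (each not a Privy Counsellor).
Among Nguyen, Whitfield, Baptiste, Kowalski, Mbeki, Castillo, Szabo and Pereira, by terms served (higher first): Nguyen (8 terms) before Whitfield (7 terms) before Baptiste and Kowalski (6 terms) before Mbeki (4 terms) before Castillo (3 terms) before Szabo (2 terms) before Pereira (1 term).
Among Baptiste and Kowalski, alphabetically by surname: Baptiste before Kowalski.
Order: Nguyen, Whitfield, Baptiste, Kowalski, Mbeki, Castillo, Szabo, Pereira. So position 1.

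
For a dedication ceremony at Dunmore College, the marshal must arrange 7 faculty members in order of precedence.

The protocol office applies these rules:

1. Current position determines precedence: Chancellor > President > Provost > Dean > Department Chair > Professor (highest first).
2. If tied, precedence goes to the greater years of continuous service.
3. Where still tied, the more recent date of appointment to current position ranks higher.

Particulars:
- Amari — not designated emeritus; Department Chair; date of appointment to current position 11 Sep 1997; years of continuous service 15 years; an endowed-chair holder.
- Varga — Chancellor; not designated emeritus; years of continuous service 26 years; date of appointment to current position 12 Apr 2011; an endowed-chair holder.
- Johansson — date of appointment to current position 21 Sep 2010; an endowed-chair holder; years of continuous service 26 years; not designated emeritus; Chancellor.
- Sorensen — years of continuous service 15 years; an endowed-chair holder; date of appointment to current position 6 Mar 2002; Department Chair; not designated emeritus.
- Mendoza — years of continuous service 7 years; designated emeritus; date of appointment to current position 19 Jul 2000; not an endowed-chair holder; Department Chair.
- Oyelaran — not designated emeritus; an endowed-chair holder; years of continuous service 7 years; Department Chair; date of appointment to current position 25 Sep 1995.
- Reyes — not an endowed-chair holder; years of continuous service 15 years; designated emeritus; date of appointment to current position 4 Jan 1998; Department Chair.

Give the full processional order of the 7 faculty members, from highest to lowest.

Varga, Johansson, Sorensen, Reyes, Amari, Mendoza, Oyelaran

By current position: Varga and Johansson (Chancellor); then Sorensen, Reyes, Amari, Mendoza and Oyelaran (Department Chair).
Varga and Johansson both have years of continuous service 26 years, so the next rule applies.
Among Varga and Johansson, by date of appointment to current position (later first): Varga (12 Apr 2011) before Johansson (21 Sep 2010).
Among Sorensen, Reyes, Amari, Mendoza and Oyelaran, by years of continuous service (higher first): Sorensen, Reyes and Amari (15 years) before Mendoza and Oyelaran (7 years).
Among Sorensen, Reyes and Amari, by date of appointment to current position (later first): Sorensen (6 Mar 2002) before Reyes (4 Jan 1998) before Amari (11 Sep 1997).
Among Mendoza and Oyelaran, by date of appointment to current position (later first): Mendoza (19 Jul 2000) before Oyelaran (25 Sep 1995).
Full order: Varga, Johansson, Sorensen, Reyes, Amari, Mendoza, Oyelaran.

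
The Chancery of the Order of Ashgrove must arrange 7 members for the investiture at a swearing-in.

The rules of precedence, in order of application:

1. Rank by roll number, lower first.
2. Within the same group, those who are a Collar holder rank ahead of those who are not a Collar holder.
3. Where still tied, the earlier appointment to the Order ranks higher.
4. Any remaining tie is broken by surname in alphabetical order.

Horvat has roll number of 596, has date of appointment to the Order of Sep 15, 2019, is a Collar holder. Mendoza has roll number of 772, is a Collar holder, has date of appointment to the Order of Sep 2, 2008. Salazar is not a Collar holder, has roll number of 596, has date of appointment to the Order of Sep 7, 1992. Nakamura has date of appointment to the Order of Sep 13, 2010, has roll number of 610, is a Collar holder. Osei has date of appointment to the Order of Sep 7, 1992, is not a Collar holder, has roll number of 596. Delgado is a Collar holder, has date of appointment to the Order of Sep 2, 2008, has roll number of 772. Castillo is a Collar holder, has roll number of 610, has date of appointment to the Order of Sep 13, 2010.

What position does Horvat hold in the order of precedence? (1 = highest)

By roll number (lower first): Horvat, Osei and Salazar (each 596); then Castillo and Nakamura (both 610); then Delgado and Mendoza (both 772).
Among Horvat, Osei and Salazar, a Collar holder before not a Collar holder: Horvat (a Collar holder) before Osei and Salazar (not a Collar holder).
Osei and Salazar both have date of appointment to the Order Sep 7, 1992, so the next rule applies.
Among Osei and Salazar, alphabetically by surname: Osei before Salazar.
Castillo and Nakamura are each a Collar holder, so the next rule applies.
Castillo and Nakamura both have date of appointment to the Order Sep 13, 2010, so the next rule applies.
Among Castillo and Nakamura, alphabetically by surname: Castillo before Nakamura.
Delgado and Mendoza are each a Collar holder, so the next rule applies.
Delgado and Mendoza both have date of appointment to the Order Sep 2, 2008, so the next rule applies.
Among Delgado and Mendoza, alphabetically by surname: Delgado before Mendoza.
Order: Horvat, Osei, Salazar, Castillo, Nakamura, Delgado, Mendoza. So position 1.

1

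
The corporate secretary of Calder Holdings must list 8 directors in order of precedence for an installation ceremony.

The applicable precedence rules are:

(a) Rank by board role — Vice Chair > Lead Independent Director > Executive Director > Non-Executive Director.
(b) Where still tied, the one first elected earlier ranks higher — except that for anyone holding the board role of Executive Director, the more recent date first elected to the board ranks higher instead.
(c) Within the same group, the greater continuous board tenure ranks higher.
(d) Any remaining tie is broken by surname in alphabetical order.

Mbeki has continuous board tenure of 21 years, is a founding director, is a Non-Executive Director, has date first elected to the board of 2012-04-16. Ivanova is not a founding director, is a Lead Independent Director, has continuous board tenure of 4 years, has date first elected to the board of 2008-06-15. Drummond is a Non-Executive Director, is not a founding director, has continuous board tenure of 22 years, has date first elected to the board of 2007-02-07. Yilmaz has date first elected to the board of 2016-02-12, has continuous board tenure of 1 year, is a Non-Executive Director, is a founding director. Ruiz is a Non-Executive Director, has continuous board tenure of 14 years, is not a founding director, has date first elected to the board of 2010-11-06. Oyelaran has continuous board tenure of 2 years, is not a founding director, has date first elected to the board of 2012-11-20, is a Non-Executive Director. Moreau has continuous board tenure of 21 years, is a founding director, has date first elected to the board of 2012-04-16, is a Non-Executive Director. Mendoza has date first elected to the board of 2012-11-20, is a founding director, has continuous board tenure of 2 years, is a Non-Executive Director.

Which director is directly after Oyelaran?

By board role: Ivanova (Lead Independent Director); then Drummond, Ruiz, Mbeki, Moreau, Mendoza, Oyelaran and Yilmaz (Non-Executive Director).
Among Drummond, Ruiz, Mbeki, Moreau, Mendoza, Oyelaran and Yilmaz, by date first elected to the board (earlier first): Drummond (2007-02-07) before Ruiz (2010-11-06) before Mbeki and Moreau (2012-04-16) before Mendoza and Oyelaran (2012-11-20) before Yilmaz (2016-02-12).
Mbeki and Moreau both have continuous board tenure 21 years, so the next rule applies.
Among Mbeki and Moreau, alphabetically by surname: Mbeki before Moreau.
Mendoza and Oyelaran both have continuous board tenure 2 years, so the next rule applies.
Among Mendoza and Oyelaran, alphabetically by surname: Mendoza before Oyelaran.
Order: Ivanova, Drummond, Ruiz, Mbeki, Moreau, Mendoza, Oyelaran, Yilmaz.

Yilmaz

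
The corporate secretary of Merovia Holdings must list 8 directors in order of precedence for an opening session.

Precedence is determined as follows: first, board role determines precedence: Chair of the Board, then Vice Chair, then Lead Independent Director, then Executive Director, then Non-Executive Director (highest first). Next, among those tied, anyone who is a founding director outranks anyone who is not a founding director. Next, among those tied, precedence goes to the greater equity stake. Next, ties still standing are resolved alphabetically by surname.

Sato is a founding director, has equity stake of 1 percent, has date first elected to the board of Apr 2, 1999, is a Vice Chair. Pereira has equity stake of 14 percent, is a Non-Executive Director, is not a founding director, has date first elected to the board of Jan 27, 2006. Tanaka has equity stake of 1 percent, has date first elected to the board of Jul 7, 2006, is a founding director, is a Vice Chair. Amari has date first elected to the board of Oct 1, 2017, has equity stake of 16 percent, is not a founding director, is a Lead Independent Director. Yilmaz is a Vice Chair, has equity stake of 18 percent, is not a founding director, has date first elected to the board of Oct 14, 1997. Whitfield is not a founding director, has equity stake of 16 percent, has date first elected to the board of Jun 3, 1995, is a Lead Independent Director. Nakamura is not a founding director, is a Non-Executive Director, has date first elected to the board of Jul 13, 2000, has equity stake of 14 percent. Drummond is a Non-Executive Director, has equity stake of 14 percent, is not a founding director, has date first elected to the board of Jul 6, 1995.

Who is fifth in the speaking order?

By board role: Sato, Tanaka and Yilmaz (Vice Chair); then Amari and Whitfield (Lead Independent Director); then Drummond, Nakamura and Pereira (Non-Executive Director).
Among Sato, Tanaka and Yilmaz, a founding director before not a founding director: Sato and Tanaka (a founding director) before Yilmaz (not a founding director).
Sato and Tanaka both have equity stake 1 percent, so the next rule applies.
Among Sato and Tanaka, alphabetically by surname: Sato before Tanaka.
Amari and Whitfield are each not a founding director, so the next rule applies.
Amari and Whitfield both have equity stake 16 percent, so the next rule applies.
Among Amari and Whitfield, alphabetically by surname: Amari before Whitfield.
Drummond, Nakamura and Pereira are each not a founding director, so the next rule applies.
Drummond, Nakamura and Pereira all have equity stake 14 percent, so the next rule applies.
Among Drummond, Nakamura and Pereira, alphabetically by surname: Drummond before Nakamura before Pereira.
Order: Sato, Tanaka, Yilmaz, Amari, Whitfield, Drummond, Nakamura, Pereira.

Whitfield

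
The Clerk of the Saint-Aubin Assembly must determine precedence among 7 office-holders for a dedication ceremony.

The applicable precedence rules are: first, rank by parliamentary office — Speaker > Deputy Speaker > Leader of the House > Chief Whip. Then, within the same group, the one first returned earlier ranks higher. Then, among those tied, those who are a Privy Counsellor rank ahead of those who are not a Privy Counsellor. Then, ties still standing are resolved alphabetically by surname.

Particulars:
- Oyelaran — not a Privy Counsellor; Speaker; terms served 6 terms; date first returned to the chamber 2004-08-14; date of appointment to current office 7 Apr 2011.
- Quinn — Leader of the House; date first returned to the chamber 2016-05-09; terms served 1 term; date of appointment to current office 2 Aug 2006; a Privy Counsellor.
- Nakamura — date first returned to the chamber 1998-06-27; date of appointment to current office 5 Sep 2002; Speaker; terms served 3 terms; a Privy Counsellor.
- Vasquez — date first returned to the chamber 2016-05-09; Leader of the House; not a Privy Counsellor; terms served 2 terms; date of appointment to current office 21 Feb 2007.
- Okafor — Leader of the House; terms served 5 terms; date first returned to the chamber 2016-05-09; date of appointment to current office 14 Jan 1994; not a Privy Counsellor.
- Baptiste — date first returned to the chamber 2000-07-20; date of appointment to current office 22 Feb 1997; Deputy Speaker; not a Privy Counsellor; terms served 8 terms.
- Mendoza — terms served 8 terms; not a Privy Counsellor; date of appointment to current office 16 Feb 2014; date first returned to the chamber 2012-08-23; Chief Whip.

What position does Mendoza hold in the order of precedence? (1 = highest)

7

By parliamentary office: Nakamura and Oyelaran (Speaker); then Baptiste (Deputy Speaker); then Quinn, Okafor and Vasquez (Leader of the House); then Mendoza (Chief Whip).
Among Nakamura and Oyelaran, by date first returned to the chamber (earlier first): Nakamura (1998-06-27) before Oyelaran (2004-08-14).
Quinn, Okafor and Vasquez all have date first returned to the chamber 2016-05-09, so the next rule applies.
Among Quinn, Okafor and Vasquez, a Privy Counsellor before not a Privy Counsellor: Quinn (a Privy Counsellor) before Okafor and Vasquez (not a Privy Counsellor).
Among Okafor and Vasquez, alphabetically by surname: Okafor before Vasquez.
Order: Nakamura, Oyelaran, Baptiste, Quinn, Okafor, Vasquez, Mendoza. So position 7.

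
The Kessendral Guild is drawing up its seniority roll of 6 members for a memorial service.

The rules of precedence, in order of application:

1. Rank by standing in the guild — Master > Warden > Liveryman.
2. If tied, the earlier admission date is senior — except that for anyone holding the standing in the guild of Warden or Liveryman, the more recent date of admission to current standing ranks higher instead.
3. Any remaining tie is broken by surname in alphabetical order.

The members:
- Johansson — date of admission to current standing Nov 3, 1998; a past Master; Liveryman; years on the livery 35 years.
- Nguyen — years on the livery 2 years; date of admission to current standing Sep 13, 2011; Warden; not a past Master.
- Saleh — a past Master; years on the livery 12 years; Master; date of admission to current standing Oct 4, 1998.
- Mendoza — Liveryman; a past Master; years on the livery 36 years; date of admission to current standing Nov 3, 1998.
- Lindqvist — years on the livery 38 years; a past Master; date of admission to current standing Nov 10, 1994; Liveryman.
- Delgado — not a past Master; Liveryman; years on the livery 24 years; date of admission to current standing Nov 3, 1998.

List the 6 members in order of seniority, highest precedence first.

By standing in the guild: Saleh (Master); then Nguyen (Warden); then Delgado, Johansson, Mendoza and Lindqvist (Liveryman).
Among Delgado, Johansson, Mendoza and Lindqvist, by date of admission to current standing (later first) (reversed rule for this group): Delgado, Johansson and Mendoza (Nov 3, 1998) before Lindqvist (Nov 10, 1994).
Among Delgado, Johansson and Mendoza, alphabetically by surname: Delgado before Johansson before Mendoza.
Full order: Saleh, Nguyen, Delgado, Johansson, Mendoza, Lindqvist.

Saleh, Nguyen, Delgado, Johansson, Mendoza, Lindqvist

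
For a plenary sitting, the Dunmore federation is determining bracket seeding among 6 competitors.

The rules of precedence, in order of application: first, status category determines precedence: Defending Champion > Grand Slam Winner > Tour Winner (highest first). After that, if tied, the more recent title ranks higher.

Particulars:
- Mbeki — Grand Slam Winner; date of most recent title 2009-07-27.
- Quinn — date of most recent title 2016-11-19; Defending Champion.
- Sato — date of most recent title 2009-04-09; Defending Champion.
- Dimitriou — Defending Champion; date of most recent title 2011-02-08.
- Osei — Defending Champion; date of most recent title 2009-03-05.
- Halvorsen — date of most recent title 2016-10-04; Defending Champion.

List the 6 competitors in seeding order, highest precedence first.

By status category: Quinn, Halvorsen, Dimitriou, Sato and Osei (Defending Champion); then Mbeki (Grand Slam Winner).
Among Quinn, Halvorsen, Dimitriou, Sato and Osei, by date of most recent title (later first): Quinn (2016-11-19) before Halvorsen (2016-10-04) before Dimitriou (2011-02-08) before Sato (2009-04-09) before Osei (2009-03-05).
Full order: Quinn, Halvorsen, Dimitriou, Sato, Osei, Mbeki.

Quinn, Halvorsen, Dimitriou, Sato, Osei, Mbeki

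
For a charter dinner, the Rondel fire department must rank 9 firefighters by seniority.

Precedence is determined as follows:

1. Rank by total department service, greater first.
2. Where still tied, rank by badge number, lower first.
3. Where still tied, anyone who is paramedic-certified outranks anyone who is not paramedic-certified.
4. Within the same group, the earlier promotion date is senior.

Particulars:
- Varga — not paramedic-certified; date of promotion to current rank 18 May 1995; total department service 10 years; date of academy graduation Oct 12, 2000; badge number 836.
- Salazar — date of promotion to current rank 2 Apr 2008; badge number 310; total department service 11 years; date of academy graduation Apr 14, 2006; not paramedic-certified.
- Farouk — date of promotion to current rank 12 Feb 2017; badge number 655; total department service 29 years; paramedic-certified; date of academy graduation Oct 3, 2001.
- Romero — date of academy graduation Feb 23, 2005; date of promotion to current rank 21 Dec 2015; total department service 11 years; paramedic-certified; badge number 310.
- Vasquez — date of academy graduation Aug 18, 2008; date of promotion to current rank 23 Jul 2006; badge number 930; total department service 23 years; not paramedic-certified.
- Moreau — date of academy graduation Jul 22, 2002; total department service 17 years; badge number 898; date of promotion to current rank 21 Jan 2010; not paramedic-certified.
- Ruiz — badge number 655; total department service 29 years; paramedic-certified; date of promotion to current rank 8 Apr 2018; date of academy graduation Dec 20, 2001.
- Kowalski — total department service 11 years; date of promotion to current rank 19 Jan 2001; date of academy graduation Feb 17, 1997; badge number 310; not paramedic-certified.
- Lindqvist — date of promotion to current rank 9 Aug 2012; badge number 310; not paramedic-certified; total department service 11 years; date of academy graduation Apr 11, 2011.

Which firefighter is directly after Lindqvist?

Varga

By total department service (higher first): Farouk and Ruiz (both 29 years); then Vasquez (23 years); then Moreau (17 years); then Romero, Kowalski, Salazar and Lindqvist (each 11 years); then Varga (10 years).
Farouk and Ruiz both have badge number 655, so the next rule applies.
Farouk and Ruiz are each paramedic-certified, so the next rule applies.
Among Farouk and Ruiz, by date of promotion to current rank (earlier first): Farouk (12 Feb 2017) before Ruiz (8 Apr 2018).
Romero, Kowalski, Salazar and Lindqvist all have badge number 310, so the next rule applies.
Among Romero, Kowalski, Salazar and Lindqvist, paramedic-certified before not paramedic-certified: Romero (paramedic-certified) before Kowalski, Salazar and Lindqvist (not paramedic-certified).
Among Kowalski, Salazar and Lindqvist, by date of promotion to current rank (earlier first): Kowalski (19 Jan 2001) before Salazar (2 Apr 2008) before Lindqvist (9 Aug 2012).
Order: Farouk, Ruiz, Vasquez, Moreau, Romero, Kowalski, Salazar, Lindqvist, Varga.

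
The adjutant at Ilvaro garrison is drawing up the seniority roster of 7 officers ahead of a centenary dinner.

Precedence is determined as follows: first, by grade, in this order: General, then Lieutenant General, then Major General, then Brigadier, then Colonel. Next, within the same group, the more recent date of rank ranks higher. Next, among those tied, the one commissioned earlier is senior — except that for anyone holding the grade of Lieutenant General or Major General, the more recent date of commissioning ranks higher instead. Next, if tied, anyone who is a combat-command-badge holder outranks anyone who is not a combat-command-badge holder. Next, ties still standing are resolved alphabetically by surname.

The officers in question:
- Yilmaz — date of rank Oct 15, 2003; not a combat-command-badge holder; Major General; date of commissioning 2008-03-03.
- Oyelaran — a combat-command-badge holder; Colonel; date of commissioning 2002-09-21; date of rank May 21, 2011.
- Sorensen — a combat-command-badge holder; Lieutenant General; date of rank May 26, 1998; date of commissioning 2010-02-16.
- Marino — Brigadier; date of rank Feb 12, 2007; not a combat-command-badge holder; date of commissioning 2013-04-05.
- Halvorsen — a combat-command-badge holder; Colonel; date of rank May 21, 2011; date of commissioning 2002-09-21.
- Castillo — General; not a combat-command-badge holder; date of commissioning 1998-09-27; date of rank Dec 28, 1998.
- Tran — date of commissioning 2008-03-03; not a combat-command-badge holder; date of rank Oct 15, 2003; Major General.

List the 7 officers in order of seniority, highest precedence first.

By grade: Castillo (General); then Sorensen (Lieutenant General); then Tran and Yilmaz (Major General); then Marino (Brigadier); then Halvorsen and Oyelaran (Colonel).
Tran and Yilmaz both have date of rank Oct 15, 2003, so the next rule applies.
Tran and Yilmaz both have date of commissioning 2008-03-03, so the next rule applies.
Tran and Yilmaz are each not a combat-command-badge holder, so the next rule applies.
Among Tran and Yilmaz, alphabetically by surname: Tran before Yilmaz.
Halvorsen and Oyelaran both have date of rank May 21, 2011, so the next rule applies.
Halvorsen and Oyelaran both have date of commissioning 2002-09-21, so the next rule applies.
Halvorsen and Oyelaran are each a combat-command-badge holder, so the next rule applies.
Among Halvorsen and Oyelaran, alphabetically by surname: Halvorsen before Oyelaran.
Full order: Castillo, Sorensen, Tran, Yilmaz, Marino, Halvorsen, Oyelaran.

Castillo, Sorensen, Tran, Yilmaz, Marino, Halvorsen, Oyelaran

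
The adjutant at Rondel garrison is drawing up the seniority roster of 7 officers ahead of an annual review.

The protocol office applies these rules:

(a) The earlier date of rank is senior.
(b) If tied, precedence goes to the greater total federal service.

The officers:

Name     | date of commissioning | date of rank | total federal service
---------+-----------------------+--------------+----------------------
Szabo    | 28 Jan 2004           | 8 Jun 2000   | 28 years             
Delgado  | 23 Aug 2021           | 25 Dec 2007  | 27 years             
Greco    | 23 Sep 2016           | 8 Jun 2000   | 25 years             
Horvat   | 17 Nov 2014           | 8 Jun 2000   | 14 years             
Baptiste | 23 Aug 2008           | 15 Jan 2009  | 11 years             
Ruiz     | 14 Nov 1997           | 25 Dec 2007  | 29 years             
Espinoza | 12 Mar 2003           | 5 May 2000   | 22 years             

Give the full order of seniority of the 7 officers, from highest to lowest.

By date of rank (earlier first): Espinoza (5 May 2000); then Szabo, Greco and Horvat (each 8 Jun 2000); then Ruiz and Delgado (both 25 Dec 2007); then Baptiste (15 Jan 2009).
Among Szabo, Greco and Horvat, by total federal service (higher first): Szabo (28 years) before Greco (25 years) before Horvat (14 years).
Among Ruiz and Delgado, by total federal service (higher first): Ruiz (29 years) before Delgado (27 years).
Full order: Espinoza, Szabo, Greco, Horvat, Ruiz, Delgado, Baptiste.

Espinoza, Szabo, Greco, Horvat, Ruiz, Delgado, Baptiste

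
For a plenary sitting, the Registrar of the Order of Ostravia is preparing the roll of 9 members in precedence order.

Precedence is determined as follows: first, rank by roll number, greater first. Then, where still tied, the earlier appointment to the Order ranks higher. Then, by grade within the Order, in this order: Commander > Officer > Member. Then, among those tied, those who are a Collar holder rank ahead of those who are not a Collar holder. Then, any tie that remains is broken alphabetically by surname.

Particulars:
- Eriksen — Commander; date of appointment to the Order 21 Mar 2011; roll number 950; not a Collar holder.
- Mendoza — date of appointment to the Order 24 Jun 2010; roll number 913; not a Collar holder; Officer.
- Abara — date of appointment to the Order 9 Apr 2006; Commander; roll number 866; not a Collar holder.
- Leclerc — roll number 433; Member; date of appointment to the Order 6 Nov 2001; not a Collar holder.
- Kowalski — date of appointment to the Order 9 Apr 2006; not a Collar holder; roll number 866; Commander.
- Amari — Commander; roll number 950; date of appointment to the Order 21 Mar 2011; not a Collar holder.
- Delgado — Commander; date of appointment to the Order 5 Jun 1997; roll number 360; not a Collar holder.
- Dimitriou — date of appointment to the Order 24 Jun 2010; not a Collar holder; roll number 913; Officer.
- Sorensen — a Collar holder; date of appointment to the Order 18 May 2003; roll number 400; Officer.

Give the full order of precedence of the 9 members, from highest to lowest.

By roll number (higher first): Amari and Eriksen (both 950); then Dimitriou and Mendoza (both 913); then Abara and Kowalski (both 866); then Leclerc (433); then Sorensen (400); then Delgado (360).
Amari and Eriksen both have date of appointment to the Order 21 Mar 2011, so the next rule applies.
Amari and Eriksen are each Commander, so the next rule applies.
Amari and Eriksen are each not a Collar holder, so the next rule applies.
Among Amari and Eriksen, alphabetically by surname: Amari before Eriksen.
Dimitriou and Mendoza both have date of appointment to the Order 24 Jun 2010, so the next rule applies.
Dimitriou and Mendoza are each Officer, so the next rule applies.
Dimitriou and Mendoza are each not a Collar holder, so the next rule applies.
Among Dimitriou and Mendoza, alphabetically by surname: Dimitriou before Mendoza.
Abara and Kowalski both have date of appointment to the Order 9 Apr 2006, so the next rule applies.
Abara and Kowalski are each Commander, so the next rule applies.
Abara and Kowalski are each not a Collar holder, so the next rule applies.
Among Abara and Kowalski, alphabetically by surname: Abara before Kowalski.
Full order: Amari, Eriksen, Dimitriou, Mendoza, Abara, Kowalski, Leclerc, Sorensen, Delgado.

Amari, Eriksen, Dimitriou, Mendoza, Abara, Kowalski, Leclerc, Sorensen, Delgado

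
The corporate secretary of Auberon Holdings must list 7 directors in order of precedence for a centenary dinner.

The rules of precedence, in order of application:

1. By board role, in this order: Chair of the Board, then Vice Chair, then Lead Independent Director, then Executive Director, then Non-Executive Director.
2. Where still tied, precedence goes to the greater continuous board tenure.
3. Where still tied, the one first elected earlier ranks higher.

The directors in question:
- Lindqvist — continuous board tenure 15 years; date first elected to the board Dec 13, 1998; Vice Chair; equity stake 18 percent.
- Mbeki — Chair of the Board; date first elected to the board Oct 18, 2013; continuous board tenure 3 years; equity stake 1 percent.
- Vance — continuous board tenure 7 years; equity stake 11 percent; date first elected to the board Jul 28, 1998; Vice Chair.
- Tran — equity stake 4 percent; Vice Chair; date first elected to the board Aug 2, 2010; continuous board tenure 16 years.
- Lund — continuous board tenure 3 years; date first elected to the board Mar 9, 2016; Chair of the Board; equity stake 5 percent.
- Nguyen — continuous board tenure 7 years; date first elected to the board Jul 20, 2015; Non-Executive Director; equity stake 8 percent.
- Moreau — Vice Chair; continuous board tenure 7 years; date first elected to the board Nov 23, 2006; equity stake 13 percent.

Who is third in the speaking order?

Tran

By board role: Mbeki and Lund (Chair of the Board); then Tran, Lindqvist, Vance and Moreau (Vice Chair); then Nguyen (Non-Executive Director).
Mbeki and Lund both have continuous board tenure 3 years, so the next rule applies.
Among Mbeki and Lund, by date first elected to the board (earlier first): Mbeki (Oct 18, 2013) before Lund (Mar 9, 2016).
Among Tran, Lindqvist, Vance and Moreau, by continuous board tenure (higher first): Tran (16 years) before Lindqvist (15 years) before Vance and Moreau (7 years).
Among Vance and Moreau, by date first elected to the board (earlier first): Vance (Jul 28, 1998) before Moreau (Nov 23, 2006).
Order: Mbeki, Lund, Tran, Lindqvist, Vance, Moreau, Nguyen.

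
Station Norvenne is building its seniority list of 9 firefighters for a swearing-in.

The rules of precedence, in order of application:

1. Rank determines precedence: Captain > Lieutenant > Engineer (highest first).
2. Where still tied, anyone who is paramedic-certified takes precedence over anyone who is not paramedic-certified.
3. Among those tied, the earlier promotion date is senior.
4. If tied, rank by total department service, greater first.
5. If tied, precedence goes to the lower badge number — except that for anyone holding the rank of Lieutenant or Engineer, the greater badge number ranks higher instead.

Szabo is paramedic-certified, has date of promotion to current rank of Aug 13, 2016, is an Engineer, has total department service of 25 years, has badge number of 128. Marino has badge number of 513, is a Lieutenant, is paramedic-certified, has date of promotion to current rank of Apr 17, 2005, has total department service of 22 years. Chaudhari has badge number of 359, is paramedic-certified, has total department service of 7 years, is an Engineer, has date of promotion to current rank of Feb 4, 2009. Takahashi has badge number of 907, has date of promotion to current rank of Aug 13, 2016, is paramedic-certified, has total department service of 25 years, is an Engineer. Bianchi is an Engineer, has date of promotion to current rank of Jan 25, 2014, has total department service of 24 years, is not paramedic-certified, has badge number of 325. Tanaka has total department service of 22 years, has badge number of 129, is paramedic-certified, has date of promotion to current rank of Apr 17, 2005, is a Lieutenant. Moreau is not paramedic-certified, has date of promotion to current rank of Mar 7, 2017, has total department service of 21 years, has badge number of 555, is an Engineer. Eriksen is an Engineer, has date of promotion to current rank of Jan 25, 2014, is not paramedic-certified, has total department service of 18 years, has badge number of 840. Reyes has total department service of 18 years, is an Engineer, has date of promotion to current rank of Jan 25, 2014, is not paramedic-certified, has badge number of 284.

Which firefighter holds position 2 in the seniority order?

By rank: Marino and Tanaka (Lieutenant); then Chaudhari, Takahashi, Szabo, Bianchi, Eriksen, Reyes and Moreau (Engineer).
Marino and Tanaka are each paramedic-certified, so the next rule applies.
Marino and Tanaka both have date of promotion to current rank Apr 17, 2005, so the next rule applies.
Marino and Tanaka both have total department service 22 years, so the next rule applies.
Among Marino and Tanaka, by badge number (higher first) (reversed rule for this group): Marino (513) before Tanaka (129).
Among Chaudhari, Takahashi, Szabo, Bianchi, Eriksen, Reyes and Moreau, paramedic-certified before not paramedic-certified: Chaudhari, Takahashi and Szabo (paramedic-certified) before Bianchi, Eriksen, Reyes and Moreau (not paramedic-certified).
Among Chaudhari, Takahashi and Szabo, by date of promotion to current rank (earlier first): Chaudhari (Feb 4, 2009) before Takahashi and Szabo (Aug 13, 2016).
Takahashi and Szabo both have total department service 25 years, so the next rule applies.
Among Takahashi and Szabo, by badge number (higher first) (reversed rule for this group): Takahashi (907) before Szabo (128).
Among Bianchi, Eriksen, Reyes and Moreau, by date of promotion to current rank (earlier first): Bianchi, Eriksen and Reyes (Jan 25, 2014) before Moreau (Mar 7, 2017).
Among Bianchi, Eriksen and Reyes, by total department service (higher first): Bianchi (24 years) before Eriksen and Reyes (18 years).
Among Eriksen and Reyes, by badge number (higher first) (reversed rule for this group): Eriksen (840) before Reyes (284).
Order: Marino, Tanaka, Chaudhari, Takahashi, Szabo, Bianchi, Eriksen, Reyes, Moreau.

Tanaka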